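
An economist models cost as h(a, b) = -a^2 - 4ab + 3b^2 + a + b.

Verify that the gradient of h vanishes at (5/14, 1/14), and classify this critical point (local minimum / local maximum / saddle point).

saddle point

∇h = (-2a - 4b + 1, -4a + 6b + 1); substituting (5/14, 1/14) gives ∇h = (0, 0), so (5/14, 1/14) is indeed a critical point.
The Hessian of h is constant: H = [[-2, -4], [-4, 6]].
det(H) = (-2)·6 − (-4)² = -28.
Since det(H) < 0, H is indefinite and the critical point is a saddle point.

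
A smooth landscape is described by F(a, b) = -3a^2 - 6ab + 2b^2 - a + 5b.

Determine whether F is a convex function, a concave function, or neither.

neither

F is quadratic, so its Hessian is the constant matrix H = [[-6, -6], [-6, 4]].
det(H) = -60, tr(H) = -2.
det(H) < 0, so H is indefinite: neither convex nor concave.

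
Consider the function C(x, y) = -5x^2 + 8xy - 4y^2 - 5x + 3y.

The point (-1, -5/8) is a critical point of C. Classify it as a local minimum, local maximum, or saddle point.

local maximum

The Hessian of C is constant: H = [[-10, 8], [8, -8]].
det(H) = (-10)·(-8) − 8² = 16.
det(H) > 0 and tr(H) = -18 < 0, so H is negative definite and the point is a local maximum.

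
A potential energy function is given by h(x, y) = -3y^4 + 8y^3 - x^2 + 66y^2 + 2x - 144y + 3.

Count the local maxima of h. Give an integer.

h separates as a function of x plus a function of y, so ∇h=0 decouples.
∂h/∂x = -2(x - 1) = 0 at x ∈ {1}; ∂h/∂y = -12(y - 4)(y - 1)(y + 3) = 0 at y ∈ {-3, 1, 4}.
The Hessian is diagonal: diag(h_xx, h_yy). Second derivatives: h_xx(1)=-2; h_yy(-3)=-336, h_yy(1)=144, h_yy(4)=-252.
Local maxima occur where both diagonal entries negative: (1, -3), (1, 4). Count: 2.

2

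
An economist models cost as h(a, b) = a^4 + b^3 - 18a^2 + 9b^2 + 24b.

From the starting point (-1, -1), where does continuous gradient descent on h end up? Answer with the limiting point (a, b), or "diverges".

h is separable, so gradient descent decouples: a follows -∂h/∂a, b follows -∂h/∂b.
∂h/∂a = 4a(a - 3)(a + 3); at a=-1 this is 32, so a decreases.
∂h/∂b = 3(b + 2)(b + 4); at b=-1 this is 9, so b decreases.
a converges to its nearest critical value -3 (a local min of the a-part); b converges to -2. The iterate converges to (-3, -2).

(-3, -2)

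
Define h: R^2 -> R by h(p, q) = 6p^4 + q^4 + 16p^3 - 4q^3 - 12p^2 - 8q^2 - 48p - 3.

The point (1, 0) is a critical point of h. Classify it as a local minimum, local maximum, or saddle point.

The mixed partial ∂²h/∂p∂q is 0, so the Hessian at any point is diag(h_pp, h_qq) = diag(24(3p^2 + 4p - 1), 4(3q^2 - 6q - 4)).
At (1, 0): H = diag(144, -16).
The eigenvalues have opposite signs, so H is indefinite: a saddle point.

saddle point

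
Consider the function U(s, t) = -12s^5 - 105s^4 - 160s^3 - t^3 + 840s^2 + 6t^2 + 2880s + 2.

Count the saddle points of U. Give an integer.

U separates as a function of s plus a function of t, so ∇U=0 decouples.
∂U/∂s = -60(s - 2)(s + 2)(s + 3)(s + 4) = 0 at s ∈ {-4, -3, -2, 2}; ∂U/∂t = -3t(t - 4) = 0 at t ∈ {0, 4}.
The Hessian is diagonal: diag(U_ss, U_tt). Second derivatives: U_ss(-4)=720, U_ss(-3)=-300, U_ss(-2)=480, U_ss(2)=-7200; U_tt(0)=12, U_tt(4)=-12.
Saddle points occur where the two diagonal entries have opposite signs: (-4, 4), (-3, 0), (-2, 4), (2, 0). Count: 4.

4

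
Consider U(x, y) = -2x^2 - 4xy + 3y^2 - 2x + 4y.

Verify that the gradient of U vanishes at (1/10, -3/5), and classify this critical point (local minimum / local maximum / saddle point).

saddle point

∇U = (-4x - 4y - 2, -4x + 6y + 4); substituting (1/10, -3/5) gives ∇U = (0, 0), so (1/10, -3/5) is indeed a critical point.
The Hessian of U is constant: H = [[-4, -4], [-4, 6]].
det(H) = (-4)·6 − (-4)² = -40.
Since det(H) < 0, H is indefinite and the critical point is a saddle point.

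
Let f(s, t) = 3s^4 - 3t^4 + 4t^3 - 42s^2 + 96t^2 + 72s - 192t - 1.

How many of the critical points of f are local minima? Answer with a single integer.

2

f separates as a function of s plus a function of t, so ∇f=0 decouples.
∂f/∂s = 12(s - 2)(s - 1)(s + 3) = 0 at s ∈ {-3, 1, 2}; ∂f/∂t = -12(t - 4)(t - 1)(t + 4) = 0 at t ∈ {-4, 1, 4}.
The Hessian is diagonal: diag(f_ss, f_tt). Second derivatives: f_ss(-3)=240, f_ss(1)=-48, f_ss(2)=60; f_tt(-4)=-480, f_tt(1)=180, f_tt(4)=-288.
Local minima occur where both diagonal entries positive: (-3, 1), (2, 1). Count: 2.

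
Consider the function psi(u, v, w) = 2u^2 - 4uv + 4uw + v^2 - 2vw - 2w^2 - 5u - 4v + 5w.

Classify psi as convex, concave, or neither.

psi is quadratic, so its Hessian is the constant matrix H = [[4, -4, 4], [-4, 2, -2], [4, -2, -4]].
Leading principal minors: 4, -8, 48.
Neither pattern holds ⇒ H is indefinite ⇒ neither convex nor concave.

neither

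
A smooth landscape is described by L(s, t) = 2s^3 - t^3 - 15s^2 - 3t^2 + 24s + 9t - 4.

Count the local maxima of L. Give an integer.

L separates as a function of s plus a function of t, so ∇L=0 decouples.
∂L/∂s = 6(s - 4)(s - 1) = 0 at s ∈ {1, 4}; ∂L/∂t = -3(t - 1)(t + 3) = 0 at t ∈ {-3, 1}.
The Hessian is diagonal: diag(L_ss, L_tt). Second derivatives: L_ss(1)=-18, L_ss(4)=18; L_tt(-3)=12, L_tt(1)=-12.
Local maxima occur where both diagonal entries negative: (1, 1). Count: 1.

1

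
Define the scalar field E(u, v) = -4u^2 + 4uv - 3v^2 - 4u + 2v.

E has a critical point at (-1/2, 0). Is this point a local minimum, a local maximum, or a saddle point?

The Hessian of E is constant: H = [[-8, 4], [4, -6]].
det(H) = (-8)·(-6) − 4² = 32.
det(H) > 0 and tr(H) = -14 < 0, so H is negative definite and the point is a local maximum.

local maximum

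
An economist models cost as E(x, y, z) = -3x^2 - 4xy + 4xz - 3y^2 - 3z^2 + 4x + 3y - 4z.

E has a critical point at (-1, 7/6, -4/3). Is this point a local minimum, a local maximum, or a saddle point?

The Hessian is constant: H = [[-6, -4, 4], [-4, -6, 0], [4, 0, -6]].
Leading principal minors: Δ₁ = -6, Δ₂ = 20, Δ₃ = -24.
The minors alternate sign starting negative (−, +, −), so H is negative definite: a local maximum.

local maximum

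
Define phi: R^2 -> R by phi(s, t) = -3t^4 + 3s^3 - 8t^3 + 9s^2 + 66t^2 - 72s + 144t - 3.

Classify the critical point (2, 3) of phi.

The mixed partial ∂²phi/∂s∂t is 0, so the Hessian at any point is diag(phi_ss, phi_tt) = diag(18(s + 1), 12(-3t^2 - 4t + 11)).
At (2, 3): H = diag(54, -336).
The eigenvalues have opposite signs, so H is indefinite: a saddle point.

saddle point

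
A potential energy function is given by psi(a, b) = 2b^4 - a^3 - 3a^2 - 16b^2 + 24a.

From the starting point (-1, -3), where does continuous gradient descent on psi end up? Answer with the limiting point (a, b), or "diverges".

(-4, -2)

psi is separable, so gradient descent decouples: a follows -∂psi/∂a, b follows -∂psi/∂b.
∂psi/∂a = -3(a - 2)(a + 4); at a=-1 this is 27, so a decreases.
∂psi/∂b = 8b(b - 2)(b + 2); at b=-3 this is -120, so b increases.
a converges to its nearest critical value -4 (a local min of the a-part); b converges to -2. The iterate converges to (-4, -2).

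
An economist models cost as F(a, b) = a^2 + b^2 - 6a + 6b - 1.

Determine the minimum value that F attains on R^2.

F(a,b) separates as P(a) + Q(b) − 1, so its minimum is min P + min Q − 1.
P'(a) = 2a - 6 vanishes at a ∈ {3}; Q'(b) = 2b + 6 vanishes at b ∈ {-3}.
Local minima of P (where P''>0): P(3)=-9. Local minima of Q: Q(-3)=-9.
So the global minimum of F is P(3) + Q(-3) − 1 = -9 − 9 − 1 = -19, attained at (3, -3).

-19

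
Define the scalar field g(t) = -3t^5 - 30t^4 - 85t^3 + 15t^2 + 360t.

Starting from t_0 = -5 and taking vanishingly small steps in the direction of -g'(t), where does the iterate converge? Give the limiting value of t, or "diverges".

-4

g'(t) = -15(t - 1)(t + 2)(t + 3)(t + 4), so g'(-5) = -540.
Gradient descent moves in the -g' direction, i.e. t is increasing.
The nearest critical point in that direction is t = -4, where g'' = 150 > 0 (a local minimum). The iterate converges there.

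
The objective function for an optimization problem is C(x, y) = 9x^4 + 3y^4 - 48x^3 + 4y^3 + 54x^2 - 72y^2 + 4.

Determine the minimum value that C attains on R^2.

-717

C(x,y) separates as P(x) + Q(y) + 4, so its minimum is min P + min Q + 4.
P'(x) = 36x(x - 3)(x - 1) vanishes at x ∈ {0, 1, 3}; Q'(y) = 12y(y - 3)(y + 4) vanishes at y ∈ {-4, 0, 3}.
Local minima of P (where P''>0): P(0)=0, P(3)=-81. Local minima of Q: Q(-4)=-640, Q(3)=-297.
So the global minimum of C is P(3) + Q(-4) + 4 = -81 − 640 + 4 = -717, attained at (3, -4).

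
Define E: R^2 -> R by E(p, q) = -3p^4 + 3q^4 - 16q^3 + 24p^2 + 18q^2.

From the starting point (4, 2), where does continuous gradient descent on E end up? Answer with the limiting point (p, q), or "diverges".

diverges

E is separable, so gradient descent decouples: p follows -∂E/∂p, q follows -∂E/∂q.
∂E/∂p = -12p(p - 2)(p + 2); at p=4 this is -576, so p increases.
∂E/∂q = 12q(q - 3)(q - 1); at q=2 this is -24, so q increases.
The p-coordinate has no critical point in that direction and runs off to infinity.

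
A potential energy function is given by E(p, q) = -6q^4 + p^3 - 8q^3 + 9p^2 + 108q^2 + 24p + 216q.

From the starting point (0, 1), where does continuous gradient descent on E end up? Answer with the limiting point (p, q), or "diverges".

(-2, -1)

E is separable, so gradient descent decouples: p follows -∂E/∂p, q follows -∂E/∂q.
∂E/∂p = 3(p + 2)(p + 4); at p=0 this is 24, so p decreases.
∂E/∂q = -24(q - 3)(q + 1)(q + 3); at q=1 this is 384, so q decreases.
p converges to its nearest critical value -2 (a local min of the p-part); q converges to -1. The iterate converges to (-2, -1).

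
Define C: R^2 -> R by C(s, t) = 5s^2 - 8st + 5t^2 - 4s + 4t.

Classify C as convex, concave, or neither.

C is quadratic, so its Hessian is the constant matrix H = [[10, -8], [-8, 10]].
det(H) = 36, tr(H) = 20.
det(H) > 0 and tr(H) > 0, so H is positive definite everywhere: convex.

convex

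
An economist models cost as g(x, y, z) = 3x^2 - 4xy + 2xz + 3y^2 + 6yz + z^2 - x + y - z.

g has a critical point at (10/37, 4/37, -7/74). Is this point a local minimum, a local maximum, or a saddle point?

The Hessian is constant: H = [[6, -4, 2], [-4, 6, 6], [2, 6, 2]].
Leading principal minors: Δ₁ = 6, Δ₂ = 20, Δ₃ = -296.
The minors fit neither the all-positive nor the alternating-sign pattern, so H is indefinite: a saddle point.

saddle point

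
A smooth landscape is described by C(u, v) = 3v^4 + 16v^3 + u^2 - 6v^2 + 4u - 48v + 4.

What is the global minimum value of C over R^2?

-160

C(u,v) separates as P(u) + Q(v) + 4, so its minimum is min P + min Q + 4.
P'(u) = 2u + 4 vanishes at u ∈ {-2}; Q'(v) = 12(v - 1)(v + 1)(v + 4) vanishes at v ∈ {-4, -1, 1}.
Local minima of P (where P''>0): P(-2)=-4. Local minima of Q: Q(-4)=-160, Q(1)=-35.
So the global minimum of C is P(-2) + Q(-4) + 4 = -4 − 160 + 4 = -160, attained at (-2, -4).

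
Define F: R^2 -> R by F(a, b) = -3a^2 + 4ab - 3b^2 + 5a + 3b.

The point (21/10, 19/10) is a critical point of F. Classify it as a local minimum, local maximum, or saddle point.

The Hessian of F is constant: H = [[-6, 4], [4, -6]].
det(H) = (-6)·(-6) − 4² = 20.
det(H) > 0 and tr(H) = -12 < 0, so H is negative definite and the point is a local maximum.

local maximum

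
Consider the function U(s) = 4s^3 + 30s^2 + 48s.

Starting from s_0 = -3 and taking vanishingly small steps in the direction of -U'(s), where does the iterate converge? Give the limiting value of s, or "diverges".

-1

U'(s) = 12(s + 1)(s + 4), so U'(-3) = -24.
Gradient descent moves in the -U' direction, i.e. s is increasing.
The nearest critical point in that direction is s = -1, where U'' = 36 > 0 (a local minimum). The iterate converges there.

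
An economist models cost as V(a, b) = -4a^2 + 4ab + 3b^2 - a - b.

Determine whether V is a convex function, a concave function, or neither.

V is quadratic, so its Hessian is the constant matrix H = [[-8, 4], [4, 6]].
det(H) = -64, tr(H) = -2.
det(H) < 0, so H is indefinite: neither convex nor concave.

neither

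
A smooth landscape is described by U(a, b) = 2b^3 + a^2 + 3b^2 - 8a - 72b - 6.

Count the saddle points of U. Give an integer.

U separates as a function of a plus a function of b, so ∇U=0 decouples.
∂U/∂a = 2(a - 4) = 0 at a ∈ {4}; ∂U/∂b = 6(b - 3)(b + 4) = 0 at b ∈ {-4, 3}.
The Hessian is diagonal: diag(U_aa, U_bb). Second derivatives: U_aa(4)=2; U_bb(-4)=-42, U_bb(3)=42.
Saddle points occur where the two diagonal entries have opposite signs: (4, -4). Count: 1.

1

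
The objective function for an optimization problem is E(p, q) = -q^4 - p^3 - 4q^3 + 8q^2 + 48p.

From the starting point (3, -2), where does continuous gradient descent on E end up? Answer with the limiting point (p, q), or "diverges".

(-4, 0)

E is separable, so gradient descent decouples: p follows -∂E/∂p, q follows -∂E/∂q.
∂E/∂p = -3(p - 4)(p + 4); at p=3 this is 21, so p decreases.
∂E/∂q = -4q(q - 1)(q + 4); at q=-2 this is -48, so q increases.
p converges to its nearest critical value -4 (a local min of the p-part); q converges to 0. The iterate converges to (-4, 0).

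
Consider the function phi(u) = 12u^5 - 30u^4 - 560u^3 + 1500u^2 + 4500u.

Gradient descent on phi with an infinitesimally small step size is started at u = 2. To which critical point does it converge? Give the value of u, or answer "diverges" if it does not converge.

phi'(u) = 60(u - 5)(u - 3)(u + 1)(u + 5), so phi'(2) = 3780.
Gradient descent moves in the -phi' direction, i.e. u is decreasing.
The nearest critical point in that direction is u = -1, where phi'' = 5760 > 0 (a local minimum). The iterate converges there.

-1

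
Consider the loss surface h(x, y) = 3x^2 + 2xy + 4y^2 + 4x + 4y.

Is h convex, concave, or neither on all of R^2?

convex

h is quadratic, so its Hessian is the constant matrix H = [[6, 2], [2, 8]].
det(H) = 44, tr(H) = 14.
det(H) > 0 and tr(H) > 0, so H is positive definite everywhere: convex.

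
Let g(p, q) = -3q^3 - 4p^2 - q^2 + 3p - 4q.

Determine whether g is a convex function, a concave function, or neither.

The term -3q^3 is cubic, so the Hessian is not constant.
∂²g/∂q² = -18q - 2, which takes both signs as q varies (negative for sufficiently large q). A diagonal entry of the Hessian changing sign means the Hessian is neither positive- nor negative-semidefinite on all of R^2.

neither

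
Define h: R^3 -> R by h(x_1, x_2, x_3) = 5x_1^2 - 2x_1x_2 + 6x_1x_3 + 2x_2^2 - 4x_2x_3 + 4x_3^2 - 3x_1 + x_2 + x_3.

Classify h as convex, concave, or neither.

convex

h is quadratic, so its Hessian is the constant matrix H = [[10, -2, 6], [-2, 4, -4], [6, -4, 8]].
Leading principal minors: 10, 36, 80.
All positive ⇒ H ≻ 0 ⇒ convex.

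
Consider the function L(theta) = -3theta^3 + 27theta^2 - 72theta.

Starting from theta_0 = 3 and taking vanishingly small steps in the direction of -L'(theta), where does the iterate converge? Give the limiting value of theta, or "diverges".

2

L'(theta) = -9(theta - 4)(theta - 2), so L'(3) = 9.
Gradient descent moves in the -L' direction, i.e. theta is decreasing.
The nearest critical point in that direction is theta = 2, where L'' = 18 > 0 (a local minimum). The iterate converges there.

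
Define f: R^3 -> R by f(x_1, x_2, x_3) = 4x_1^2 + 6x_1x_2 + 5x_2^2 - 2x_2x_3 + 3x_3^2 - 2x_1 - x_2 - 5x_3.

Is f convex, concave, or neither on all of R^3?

f is quadratic, so its Hessian is the constant matrix H = [[8, 6, 0], [6, 10, -2], [0, -2, 6]].
Leading principal minors: 8, 44, 232.
All positive ⇒ H ≻ 0 ⇒ convex.

convex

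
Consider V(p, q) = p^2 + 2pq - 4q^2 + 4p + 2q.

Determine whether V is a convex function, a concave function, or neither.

neither

V is quadratic, so its Hessian is the constant matrix H = [[2, 2], [2, -8]].
det(H) = -20, tr(H) = -6.
det(H) < 0, so H is indefinite: neither convex nor concave.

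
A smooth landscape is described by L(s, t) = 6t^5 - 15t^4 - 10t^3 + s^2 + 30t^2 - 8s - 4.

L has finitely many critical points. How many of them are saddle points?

2

L separates as a function of s plus a function of t, so ∇L=0 decouples.
∂L/∂s = 2(s - 4) = 0 at s ∈ {4}; ∂L/∂t = 30t(t - 2)(t - 1)(t + 1) = 0 at t ∈ {-1, 0, 1, 2}.
The Hessian is diagonal: diag(L_ss, L_tt). Second derivatives: L_ss(4)=2; L_tt(-1)=-180, L_tt(0)=60, L_tt(1)=-60, L_tt(2)=180.
Saddle points occur where the two diagonal entries have opposite signs: (4, -1), (4, 1). Count: 2.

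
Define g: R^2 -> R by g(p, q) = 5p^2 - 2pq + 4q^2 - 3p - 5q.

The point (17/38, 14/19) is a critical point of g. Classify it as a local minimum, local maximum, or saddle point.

local minimum

The Hessian of g is constant: H = [[10, -2], [-2, 8]].
det(H) = 10·8 − (-2)² = 76.
det(H) > 0 and tr(H) = 18 > 0, so H is positive definite and the point is a local minimum.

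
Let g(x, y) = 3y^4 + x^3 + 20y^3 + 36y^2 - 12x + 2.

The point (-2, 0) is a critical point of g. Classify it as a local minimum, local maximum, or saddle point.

saddle point

The mixed partial ∂²g/∂x∂y is 0, so the Hessian at any point is diag(g_xx, g_yy) = diag(6x, 12(3y^2 + 10y + 6)).
At (-2, 0): H = diag(-12, 72).
The eigenvalues have opposite signs, so H is indefinite: a saddle point.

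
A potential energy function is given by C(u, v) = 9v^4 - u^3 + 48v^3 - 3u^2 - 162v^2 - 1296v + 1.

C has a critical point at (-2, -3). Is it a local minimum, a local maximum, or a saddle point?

The mixed partial ∂²C/∂u∂v is 0, so the Hessian at any point is diag(C_uu, C_vv) = diag(-6(u + 1), 36(3v^2 + 8v - 9)).
At (-2, -3): H = diag(6, -216).
The eigenvalues have opposite signs, so H is indefinite: a saddle point.

saddle point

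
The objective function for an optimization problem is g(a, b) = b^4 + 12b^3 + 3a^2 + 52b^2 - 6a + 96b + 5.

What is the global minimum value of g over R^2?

-62

g(a,b) separates as P(a) + Q(b) + 5, so its minimum is min P + min Q + 5.
P'(a) = 6a - 6 vanishes at a ∈ {1}; Q'(b) = 4(b + 2)(b + 3)(b + 4) vanishes at b ∈ {-4, -3, -2}.
Local minima of P (where P''>0): P(1)=-3. Local minima of Q: Q(-4)=-64, Q(-2)=-64.
So the global minimum of g is P(1) + Q(-4) + 5 = -3 − 64 + 5 = -62, attained at (1, -4).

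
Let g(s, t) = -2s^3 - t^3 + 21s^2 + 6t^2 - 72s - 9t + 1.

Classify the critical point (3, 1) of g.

The mixed partial ∂²g/∂s∂t is 0, so the Hessian at any point is diag(g_ss, g_tt) = diag(6(-2s + 7), 6(-t + 2)).
At (3, 1): H = diag(6, 6).
Both eigenvalues are positive, so H is positive definite: a local minimum.

local minimum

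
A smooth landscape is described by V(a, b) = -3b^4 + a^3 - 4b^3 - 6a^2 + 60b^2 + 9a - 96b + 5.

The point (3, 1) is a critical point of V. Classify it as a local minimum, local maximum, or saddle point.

local minimum

The mixed partial ∂²V/∂a∂b is 0, so the Hessian at any point is diag(V_aa, V_bb) = diag(6(a - 2), 12(-3b^2 - 2b + 10)).
At (3, 1): H = diag(6, 60).
Both eigenvalues are positive, so H is positive definite: a local minimum.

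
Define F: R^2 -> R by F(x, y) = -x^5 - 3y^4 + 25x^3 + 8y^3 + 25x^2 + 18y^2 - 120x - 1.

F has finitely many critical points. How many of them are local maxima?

4

F separates as a function of x plus a function of y, so ∇F=0 decouples.
∂F/∂x = -5(x - 4)(x - 1)(x + 2)(x + 3) = 0 at x ∈ {-3, -2, 1, 4}; ∂F/∂y = -12y(y - 3)(y + 1) = 0 at y ∈ {-1, 0, 3}.
The Hessian is diagonal: diag(F_xx, F_yy). Second derivatives: F_xx(-3)=140, F_xx(-2)=-90, F_xx(1)=180, F_xx(4)=-630; F_yy(-1)=-48, F_yy(0)=36, F_yy(3)=-144.
Local maxima occur where both diagonal entries negative: (-2, -1), (-2, 3), (4, -1), (4, 3). Count: 4.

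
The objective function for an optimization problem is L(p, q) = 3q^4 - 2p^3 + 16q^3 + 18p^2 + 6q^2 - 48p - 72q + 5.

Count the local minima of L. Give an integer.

2

L separates as a function of p plus a function of q, so ∇L=0 decouples.
∂L/∂p = -6(p - 4)(p - 2) = 0 at p ∈ {2, 4}; ∂L/∂q = 12(q - 1)(q + 2)(q + 3) = 0 at q ∈ {-3, -2, 1}.
The Hessian is diagonal: diag(L_pp, L_qq). Second derivatives: L_pp(2)=12, L_pp(4)=-12; L_qq(-3)=48, L_qq(-2)=-36, L_qq(1)=144.
Local minima occur where both diagonal entries positive: (2, -3), (2, 1). Count: 2.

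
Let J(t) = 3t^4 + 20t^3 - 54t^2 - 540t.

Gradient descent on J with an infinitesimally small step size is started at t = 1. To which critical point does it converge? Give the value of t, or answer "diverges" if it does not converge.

3

J'(t) = 12(t - 3)(t + 3)(t + 5), so J'(1) = -576.
Gradient descent moves in the -J' direction, i.e. t is increasing.
The nearest critical point in that direction is t = 3, where J'' = 576 > 0 (a local minimum). The iterate converges there.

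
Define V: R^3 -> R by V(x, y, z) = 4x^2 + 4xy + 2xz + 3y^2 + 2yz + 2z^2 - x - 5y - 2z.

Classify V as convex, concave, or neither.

convex

V is quadratic, so its Hessian is the constant matrix H = [[8, 4, 2], [4, 6, 2], [2, 2, 4]].
Leading principal minors: 8, 32, 104.
All positive ⇒ H ≻ 0 ⇒ convex.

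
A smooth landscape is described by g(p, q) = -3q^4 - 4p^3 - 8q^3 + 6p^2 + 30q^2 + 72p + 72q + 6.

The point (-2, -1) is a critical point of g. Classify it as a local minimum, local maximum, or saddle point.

The mixed partial ∂²g/∂p∂q is 0, so the Hessian at any point is diag(g_pp, g_qq) = diag(12(-2p + 1), 12(-3q^2 - 4q + 5)).
At (-2, -1): H = diag(60, 72).
Both eigenvalues are positive, so H is positive definite: a local minimum.

local minimum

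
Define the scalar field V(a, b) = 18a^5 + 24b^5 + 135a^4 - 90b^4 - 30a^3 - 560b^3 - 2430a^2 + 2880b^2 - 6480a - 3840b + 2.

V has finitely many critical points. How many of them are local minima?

V separates as a function of a plus a function of b, so ∇V=0 decouples.
∂V/∂a = 90(a - 3)(a + 2)(a + 3)(a + 4) = 0 at a ∈ {-4, -3, -2, 3}; ∂V/∂b = 120(b - 4)(b - 2)(b - 1)(b + 4) = 0 at b ∈ {-4, 1, 2, 4}.
The Hessian is diagonal: diag(V_aa, V_bb). Second derivatives: V_aa(-4)=-1260, V_aa(-3)=540, V_aa(-2)=-900, V_aa(3)=18900; V_bb(-4)=-28800, V_bb(1)=1800, V_bb(2)=-1440, V_bb(4)=5760.
Local minima occur where both diagonal entries positive: (-3, 1), (-3, 4), (3, 1), (3, 4). Count: 4.

4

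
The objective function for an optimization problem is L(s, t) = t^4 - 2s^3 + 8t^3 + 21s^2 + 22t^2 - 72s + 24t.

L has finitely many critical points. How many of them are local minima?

L separates as a function of s plus a function of t, so ∇L=0 decouples.
∂L/∂s = -6(s - 4)(s - 3) = 0 at s ∈ {3, 4}; ∂L/∂t = 4(t + 1)(t + 2)(t + 3) = 0 at t ∈ {-3, -2, -1}.
The Hessian is diagonal: diag(L_ss, L_tt). Second derivatives: L_ss(3)=6, L_ss(4)=-6; L_tt(-3)=8, L_tt(-2)=-4, L_tt(-1)=8.
Local minima occur where both diagonal entries positive: (3, -3), (3, -1). Count: 2.

2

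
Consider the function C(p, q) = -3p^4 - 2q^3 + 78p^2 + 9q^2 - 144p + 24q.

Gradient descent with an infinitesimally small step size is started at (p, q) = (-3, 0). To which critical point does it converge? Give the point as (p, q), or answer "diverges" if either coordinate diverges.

(1, -1)

C is separable, so gradient descent decouples: p follows -∂C/∂p, q follows -∂C/∂q.
∂C/∂p = -12(p - 3)(p - 1)(p + 4); at p=-3 this is -288, so p increases.
∂C/∂q = -6(q - 4)(q + 1); at q=0 this is 24, so q decreases.
p converges to its nearest critical value 1 (a local min of the p-part); q converges to -1. The iterate converges to (1, -1).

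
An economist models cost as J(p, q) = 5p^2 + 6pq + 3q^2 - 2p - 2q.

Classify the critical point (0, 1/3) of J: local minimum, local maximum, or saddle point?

The Hessian of J is constant: H = [[10, 6], [6, 6]].
det(H) = 10·6 − 6² = 24.
det(H) > 0 and tr(H) = 16 > 0, so H is positive definite and the point is a local minimum.

local minimum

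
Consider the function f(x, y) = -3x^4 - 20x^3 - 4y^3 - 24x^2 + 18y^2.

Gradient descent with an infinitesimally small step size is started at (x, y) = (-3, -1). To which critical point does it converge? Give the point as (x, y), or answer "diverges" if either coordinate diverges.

f is separable, so gradient descent decouples: x follows -∂f/∂x, y follows -∂f/∂y.
∂f/∂x = -12x(x + 1)(x + 4); at x=-3 this is -72, so x increases.
∂f/∂y = -12y(y - 3); at y=-1 this is -48, so y increases.
x converges to its nearest critical value -1 (a local min of the x-part); y converges to 0. The iterate converges to (-1, 0).

(-1, 0)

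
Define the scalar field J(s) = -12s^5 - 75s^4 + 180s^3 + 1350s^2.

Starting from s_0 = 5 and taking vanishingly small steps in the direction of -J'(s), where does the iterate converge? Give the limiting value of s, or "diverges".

diverges

J'(s) = -60s(s - 3)(s + 3)(s + 5), so J'(5) = -48000.
Gradient descent moves in the -J' direction, i.e. s is increasing.
There is no critical point above s=5, and J' keeps the same sign, so the iterate runs off to +∞.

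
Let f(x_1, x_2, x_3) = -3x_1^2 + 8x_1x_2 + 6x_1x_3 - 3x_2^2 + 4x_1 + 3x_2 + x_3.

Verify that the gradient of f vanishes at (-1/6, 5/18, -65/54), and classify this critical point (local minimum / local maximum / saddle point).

∇f = (-6x_1 + 8x_2 + 6x_3 + 4, 8x_1 - 6x_2 + 3, 6x_1 + 1); substituting (-1/6, 5/18, -65/54) gives ∇f = (0, 0, 0), so (-1/6, 5/18, -65/54) is indeed a critical point.
The Hessian is constant: H = [[-6, 8, 6], [8, -6, 0], [6, 0, 0]].
Leading principal minors: Δ₁ = -6, Δ₂ = -28, Δ₃ = 216.
The minors fit neither the all-positive nor the alternating-sign pattern, so H is indefinite: a saddle point.

saddle point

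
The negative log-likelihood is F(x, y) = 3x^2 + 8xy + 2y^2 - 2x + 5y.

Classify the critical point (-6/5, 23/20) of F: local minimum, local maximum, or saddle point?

saddle point

The Hessian of F is constant: H = [[6, 8], [8, 4]].
det(H) = 6·4 − 8² = -40.
Since det(H) < 0, H is indefinite and the critical point is a saddle point.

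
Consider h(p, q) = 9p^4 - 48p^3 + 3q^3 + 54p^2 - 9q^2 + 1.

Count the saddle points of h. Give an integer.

3

h separates as a function of p plus a function of q, so ∇h=0 decouples.
∂h/∂p = 36p(p - 3)(p - 1) = 0 at p ∈ {0, 1, 3}; ∂h/∂q = 9q(q - 2) = 0 at q ∈ {0, 2}.
The Hessian is diagonal: diag(h_pp, h_qq). Second derivatives: h_pp(0)=108, h_pp(1)=-72, h_pp(3)=216; h_qq(0)=-18, h_qq(2)=18.
Saddle points occur where the two diagonal entries have opposite signs: (0, 0), (1, 2), (3, 0). Count: 3.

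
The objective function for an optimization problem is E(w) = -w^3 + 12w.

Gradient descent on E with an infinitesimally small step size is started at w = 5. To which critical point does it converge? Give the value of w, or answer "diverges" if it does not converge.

E'(w) = -3(w - 2)(w + 2), so E'(5) = -63.
Gradient descent moves in the -E' direction, i.e. w is increasing.
There is no critical point above w=5, and E' keeps the same sign, so the iterate runs off to +∞.

diverges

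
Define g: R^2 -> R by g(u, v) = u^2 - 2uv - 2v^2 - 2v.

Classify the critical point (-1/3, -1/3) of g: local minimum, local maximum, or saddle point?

The Hessian of g is constant: H = [[2, -2], [-2, -4]].
det(H) = 2·(-4) − (-2)² = -12.
Since det(H) < 0, H is indefinite and the critical point is a saddle point.

saddle point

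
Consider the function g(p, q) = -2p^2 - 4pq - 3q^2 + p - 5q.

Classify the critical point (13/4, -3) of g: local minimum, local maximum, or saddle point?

local maximum

The Hessian of g is constant: H = [[-4, -4], [-4, -6]].
det(H) = (-4)·(-6) − (-4)² = 8.
det(H) > 0 and tr(H) = -10 < 0, so H is negative definite and the point is a local maximum.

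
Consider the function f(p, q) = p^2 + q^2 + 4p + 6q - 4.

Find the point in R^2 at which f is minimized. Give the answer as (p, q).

(-2, -3)

f(p,q) separates as A(p) + B(q) − 4, so its minimum is min A + min B − 4.
A'(p) = 2p + 4 vanishes at p ∈ {-2}; B'(q) = 2q + 6 vanishes at q ∈ {-3}.
Local minima of A (where A''>0): A(-2)=-4. Local minima of B: B(-3)=-9.
So the global minimum of f is A(-2) + B(-3) − 4 = -4 − 9 − 4 = -17, attained at (-2, -3).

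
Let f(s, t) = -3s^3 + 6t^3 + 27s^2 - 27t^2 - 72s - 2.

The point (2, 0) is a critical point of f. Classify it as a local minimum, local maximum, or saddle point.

saddle point

The mixed partial ∂²f/∂s∂t is 0, so the Hessian at any point is diag(f_ss, f_tt) = diag(18(-s + 3), 18(2t - 3)).
At (2, 0): H = diag(18, -54).
The eigenvalues have opposite signs, so H is indefinite: a saddle point.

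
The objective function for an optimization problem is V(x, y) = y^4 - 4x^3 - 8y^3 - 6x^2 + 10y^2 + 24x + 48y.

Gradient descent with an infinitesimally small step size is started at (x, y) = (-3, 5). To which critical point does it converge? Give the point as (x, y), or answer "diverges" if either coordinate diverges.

V is separable, so gradient descent decouples: x follows -∂V/∂x, y follows -∂V/∂y.
∂V/∂x = -12(x - 1)(x + 2); at x=-3 this is -48, so x increases.
∂V/∂y = 4(y - 4)(y - 3)(y + 1); at y=5 this is 48, so y decreases.
x converges to its nearest critical value -2 (a local min of the x-part); y converges to 4. The iterate converges to (-2, 4).

(-2, 4)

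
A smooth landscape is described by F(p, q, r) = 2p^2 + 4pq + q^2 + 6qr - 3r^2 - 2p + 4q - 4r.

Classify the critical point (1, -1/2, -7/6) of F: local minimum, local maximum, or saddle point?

saddle point

The Hessian is constant: H = [[4, 4, 0], [4, 2, 6], [0, 6, -6]].
Leading principal minors: Δ₁ = 4, Δ₂ = -8, Δ₃ = -96.
The minors fit neither the all-positive nor the alternating-sign pattern, so H is indefinite: a saddle point.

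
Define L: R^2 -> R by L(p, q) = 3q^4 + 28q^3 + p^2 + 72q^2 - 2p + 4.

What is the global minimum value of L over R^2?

L(p,q) separates as A(p) + B(q) + 4, so its minimum is min A + min B + 4.
A'(p) = 2p - 2 vanishes at p ∈ {1}; B'(q) = 12q(q + 3)(q + 4) vanishes at q ∈ {-4, -3, 0}.
Local minima of A (where A''>0): A(1)=-1. Local minima of B: B(-4)=128, B(0)=0.
So the global minimum of L is A(1) + B(0) + 4 = -1 + 0 + 4 = 3, attained at (1, 0).

3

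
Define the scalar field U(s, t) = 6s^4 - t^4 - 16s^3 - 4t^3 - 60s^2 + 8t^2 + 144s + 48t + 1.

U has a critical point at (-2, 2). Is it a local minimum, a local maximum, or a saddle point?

The mixed partial ∂²U/∂s∂t is 0, so the Hessian at any point is diag(U_ss, U_tt) = diag(24(3s^2 - 4s - 5), 4(-3t^2 - 6t + 4)).
At (-2, 2): H = diag(360, -80).
The eigenvalues have opposite signs, so H is indefinite: a saddle point.

saddle point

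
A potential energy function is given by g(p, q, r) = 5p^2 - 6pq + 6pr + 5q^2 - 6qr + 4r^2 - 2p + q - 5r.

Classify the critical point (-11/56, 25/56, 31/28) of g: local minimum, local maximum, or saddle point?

local minimum

The Hessian is constant: H = [[10, -6, 6], [-6, 10, -6], [6, -6, 8]].
Leading principal minors: Δ₁ = 10, Δ₂ = 64, Δ₃ = 224.
All leading minors are positive, so H is positive definite: a local minimum.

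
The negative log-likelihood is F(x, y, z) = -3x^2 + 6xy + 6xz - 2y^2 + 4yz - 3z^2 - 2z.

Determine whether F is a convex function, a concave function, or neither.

F is quadratic, so its Hessian is the constant matrix H = [[-6, 6, 6], [6, -4, 4], [6, 4, -6]].
Leading principal minors: -6, -12, 600.
Neither pattern holds ⇒ H is indefinite ⇒ neither convex nor concave.

neither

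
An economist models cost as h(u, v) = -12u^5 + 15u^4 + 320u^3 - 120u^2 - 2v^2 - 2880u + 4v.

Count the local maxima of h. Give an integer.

2

h separates as a function of u plus a function of v, so ∇h=0 decouples.
∂h/∂u = -60(u - 4)(u - 2)(u + 2)(u + 3) = 0 at u ∈ {-3, -2, 2, 4}; ∂h/∂v = -4(v - 1) = 0 at v ∈ {1}.
The Hessian is diagonal: diag(h_uu, h_vv). Second derivatives: h_uu(-3)=2100, h_uu(-2)=-1440, h_uu(2)=2400, h_uu(4)=-5040; h_vv(1)=-4.
Local maxima occur where both diagonal entries negative: (-2, 1), (4, 1). Count: 2.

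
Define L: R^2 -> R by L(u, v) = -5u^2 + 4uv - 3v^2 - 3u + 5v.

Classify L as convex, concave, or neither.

L is quadratic, so its Hessian is the constant matrix H = [[-10, 4], [4, -6]].
det(H) = 44, tr(H) = -16.
det(H) > 0 and tr(H) < 0, so H is negative definite everywhere: concave.

concave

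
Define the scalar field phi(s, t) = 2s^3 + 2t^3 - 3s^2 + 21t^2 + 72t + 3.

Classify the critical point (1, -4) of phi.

saddle point

The mixed partial ∂²phi/∂s∂t is 0, so the Hessian at any point is diag(phi_ss, phi_tt) = diag(6(2s - 1), 6(2t + 7)).
At (1, -4): H = diag(6, -6).
The eigenvalues have opposite signs, so H is indefinite: a saddle point.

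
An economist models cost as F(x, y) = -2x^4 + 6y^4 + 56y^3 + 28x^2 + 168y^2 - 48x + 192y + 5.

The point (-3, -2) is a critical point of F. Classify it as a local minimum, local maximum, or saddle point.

The mixed partial ∂²F/∂x∂y is 0, so the Hessian at any point is diag(F_xx, F_yy) = diag(8(-3x^2 + 7), 24(3y^2 + 14y + 14)).
At (-3, -2): H = diag(-160, -48).
Both eigenvalues are negative, so H is negative definite: a local maximum.

local maximum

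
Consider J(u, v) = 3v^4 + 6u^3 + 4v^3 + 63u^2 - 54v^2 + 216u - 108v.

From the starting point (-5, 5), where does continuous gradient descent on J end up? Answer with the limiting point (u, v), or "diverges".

J is separable, so gradient descent decouples: u follows -∂J/∂u, v follows -∂J/∂v.
∂J/∂u = 18(u + 3)(u + 4); at u=-5 this is 36, so u decreases.
∂J/∂v = 12(v - 3)(v + 1)(v + 3); at v=5 this is 1152, so v decreases.
The u-coordinate has no critical point in that direction and runs off to infinity.

diverges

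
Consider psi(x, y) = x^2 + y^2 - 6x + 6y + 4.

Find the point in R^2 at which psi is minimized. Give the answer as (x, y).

psi(x,y) separates as P(x) + Q(y) + 4, so its minimum is min P + min Q + 4.
P'(x) = 2x - 6 vanishes at x ∈ {3}; Q'(y) = 2y + 6 vanishes at y ∈ {-3}.
Local minima of P (where P''>0): P(3)=-9. Local minima of Q: Q(-3)=-9.
So the global minimum of psi is P(3) + Q(-3) + 4 = -9 − 9 + 4 = -14, attained at (3, -3).

(3, -3)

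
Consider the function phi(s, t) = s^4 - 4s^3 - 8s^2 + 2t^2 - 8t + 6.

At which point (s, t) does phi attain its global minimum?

phi(s,t) separates as P(s) + Q(t) + 6, so its minimum is min P + min Q + 6.
P'(s) = 4s(s - 4)(s + 1) vanishes at s ∈ {-1, 0, 4}; Q'(t) = 4(t - 2) vanishes at t ∈ {2}.
Local minima of P (where P''>0): P(-1)=-3, P(4)=-128. Local minima of Q: Q(2)=-8.
So the global minimum of phi is P(4) + Q(2) + 6 = -128 − 8 + 6 = -130, attained at (4, 2).

(4, 2)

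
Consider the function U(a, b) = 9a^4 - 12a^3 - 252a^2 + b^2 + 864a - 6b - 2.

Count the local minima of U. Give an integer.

2

U separates as a function of a plus a function of b, so ∇U=0 decouples.
∂U/∂a = 36(a - 3)(a - 2)(a + 4) = 0 at a ∈ {-4, 2, 3}; ∂U/∂b = 2(b - 3) = 0 at b ∈ {3}.
The Hessian is diagonal: diag(U_aa, U_bb). Second derivatives: U_aa(-4)=1512, U_aa(2)=-216, U_aa(3)=252; U_bb(3)=2.
Local minima occur where both diagonal entries positive: (-4, 3), (3, 3). Count: 2.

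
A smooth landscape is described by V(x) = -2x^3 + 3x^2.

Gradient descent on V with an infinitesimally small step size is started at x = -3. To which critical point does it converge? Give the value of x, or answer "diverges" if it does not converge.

V'(x) = -6x(x - 1), so V'(-3) = -72.
Gradient descent moves in the -V' direction, i.e. x is increasing.
The nearest critical point in that direction is x = 0, where V'' = 6 > 0 (a local minimum). The iterate converges there.

0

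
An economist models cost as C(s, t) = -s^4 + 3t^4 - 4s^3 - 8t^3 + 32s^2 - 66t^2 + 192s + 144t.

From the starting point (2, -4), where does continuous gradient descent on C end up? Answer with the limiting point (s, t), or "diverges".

C is separable, so gradient descent decouples: s follows -∂C/∂s, t follows -∂C/∂t.
∂C/∂s = -4(s - 4)(s + 3)(s + 4); at s=2 this is 240, so s decreases.
∂C/∂t = 12(t - 4)(t - 1)(t + 3); at t=-4 this is -480, so t increases.
s converges to its nearest critical value -3 (a local min of the s-part); t converges to -3. The iterate converges to (-3, -3).

(-3, -3)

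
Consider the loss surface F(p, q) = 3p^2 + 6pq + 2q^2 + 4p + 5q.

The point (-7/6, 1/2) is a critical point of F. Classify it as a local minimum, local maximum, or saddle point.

The Hessian of F is constant: H = [[6, 6], [6, 4]].
det(H) = 6·4 − 6² = -12.
Since det(H) < 0, H is indefinite and the critical point is a saddle point.

saddle point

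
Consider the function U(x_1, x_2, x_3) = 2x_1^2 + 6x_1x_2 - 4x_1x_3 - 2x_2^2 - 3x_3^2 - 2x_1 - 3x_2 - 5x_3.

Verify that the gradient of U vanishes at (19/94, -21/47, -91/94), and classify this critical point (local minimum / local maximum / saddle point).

∇U = (4x_1 + 6x_2 - 4x_3 - 2, 6x_1 - 4x_2 - 3, -4x_1 - 6x_3 - 5); substituting (19/94, -21/47, -91/94) gives ∇U = (0, 0, 0), so (19/94, -21/47, -91/94) is indeed a critical point.
The Hessian is constant: H = [[4, 6, -4], [6, -4, 0], [-4, 0, -6]].
Leading principal minors: Δ₁ = 4, Δ₂ = -52, Δ₃ = 376.
The minors fit neither the all-positive nor the alternating-sign pattern, so H is indefinite: a saddle point.

saddle point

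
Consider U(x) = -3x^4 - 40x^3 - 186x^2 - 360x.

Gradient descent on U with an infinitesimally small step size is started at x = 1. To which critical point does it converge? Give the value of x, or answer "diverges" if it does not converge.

diverges

U'(x) = -12(x + 2)(x + 3)(x + 5), so U'(1) = -864.
Gradient descent moves in the -U' direction, i.e. x is increasing.
There is no critical point above x=1, and U' keeps the same sign, so the iterate runs off to +∞.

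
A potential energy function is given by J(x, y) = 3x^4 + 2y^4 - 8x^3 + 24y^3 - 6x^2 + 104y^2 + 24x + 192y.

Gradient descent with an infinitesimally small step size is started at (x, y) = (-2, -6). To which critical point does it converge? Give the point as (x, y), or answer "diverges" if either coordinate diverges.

(-1, -4)

J is separable, so gradient descent decouples: x follows -∂J/∂x, y follows -∂J/∂y.
∂J/∂x = 12(x - 2)(x - 1)(x + 1); at x=-2 this is -144, so x increases.
∂J/∂y = 8(y + 2)(y + 3)(y + 4); at y=-6 this is -192, so y increases.
x converges to its nearest critical value -1 (a local min of the x-part); y converges to -4. The iterate converges to (-1, -4).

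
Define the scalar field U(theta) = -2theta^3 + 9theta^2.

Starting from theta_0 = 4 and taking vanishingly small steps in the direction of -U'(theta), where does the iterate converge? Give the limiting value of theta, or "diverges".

U'(theta) = -6theta(theta - 3), so U'(4) = -24.
Gradient descent moves in the -U' direction, i.e. theta is increasing.
There is no critical point above theta=4, and U' keeps the same sign, so the iterate runs off to +∞.

diverges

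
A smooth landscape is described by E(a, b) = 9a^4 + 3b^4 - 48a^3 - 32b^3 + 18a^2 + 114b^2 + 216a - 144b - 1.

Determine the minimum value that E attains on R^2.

-201

E(a,b) separates as P(a) + Q(b) − 1, so its minimum is min P + min Q − 1.
P'(a) = 36(a - 3)(a - 2)(a + 1) vanishes at a ∈ {-1, 2, 3}; Q'(b) = 12(b - 4)(b - 3)(b - 1) vanishes at b ∈ {1, 3, 4}.
Local minima of P (where P''>0): P(-1)=-141, P(3)=243. Local minima of Q: Q(1)=-59, Q(4)=-32.
So the global minimum of E is P(-1) + Q(1) − 1 = -141 − 59 − 1 = -201, attained at (-1, 1).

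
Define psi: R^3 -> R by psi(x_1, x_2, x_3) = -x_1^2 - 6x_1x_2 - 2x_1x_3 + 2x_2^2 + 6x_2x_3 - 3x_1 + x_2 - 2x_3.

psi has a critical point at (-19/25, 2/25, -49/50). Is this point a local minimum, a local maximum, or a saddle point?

saddle point

The Hessian is constant: H = [[-2, -6, -2], [-6, 4, 6], [-2, 6, 0]].
Leading principal minors: Δ₁ = -2, Δ₂ = -44, Δ₃ = 200.
The minors fit neither the all-positive nor the alternating-sign pattern, so H is indefinite: a saddle point.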